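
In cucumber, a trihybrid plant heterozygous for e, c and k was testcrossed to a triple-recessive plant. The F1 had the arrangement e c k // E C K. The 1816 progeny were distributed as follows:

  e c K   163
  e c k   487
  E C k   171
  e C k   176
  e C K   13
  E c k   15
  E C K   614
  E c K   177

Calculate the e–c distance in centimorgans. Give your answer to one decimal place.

The two rarest classes, E c k and e C K, are the double crossovers. Comparing them with the parentals, only the e allele has switched, so e is the middle locus and the order is c – e – k.
Crossovers in the c–e interval produce the single-crossover classes e C k and E c K (176 + 177 = 353) plus the double crossovers (28).
RF(c–e) = (353 + 28) / 1816 = 381/1816 = 0.2098 → 21.0 centimorgans.

21.0 centimorgans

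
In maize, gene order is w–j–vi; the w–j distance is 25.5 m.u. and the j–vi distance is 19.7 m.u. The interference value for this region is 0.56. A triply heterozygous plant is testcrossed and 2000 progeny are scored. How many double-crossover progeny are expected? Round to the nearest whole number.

Map distances give recombination frequencies of 0.255 and 0.197 for the two intervals.
With interference 0.56 (so coincidence = 0.44), expected double-crossover frequency = 0.255 × 0.197 × 0.44 = 0.02210.
Expected number = 0.02210 × 2000 = 44.21 ≈ 44.

44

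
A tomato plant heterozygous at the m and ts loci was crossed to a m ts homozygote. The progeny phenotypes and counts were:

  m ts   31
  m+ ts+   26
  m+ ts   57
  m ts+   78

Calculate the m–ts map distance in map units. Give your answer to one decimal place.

29.7 map units

The two most frequent classes, m+ ts (57) and m ts+ (78), are the parental types, so the F1 was m+ ts / m ts+.
The recombinant classes are m+ ts+ and m ts: 26 + 31 = 57.
Recombination frequency = 57/192 = 0.2969 ≈ 29.7%, i.e. 29.7 map units.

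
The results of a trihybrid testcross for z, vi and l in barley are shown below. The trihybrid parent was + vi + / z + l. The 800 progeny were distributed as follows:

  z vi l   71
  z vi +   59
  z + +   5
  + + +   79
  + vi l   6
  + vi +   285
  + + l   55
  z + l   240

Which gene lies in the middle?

The two rarest classes, + vi l and z + +, are the double crossovers. Comparing them with the parentals, only the l allele has switched, so l is the middle locus and the order is vi – l – z.

l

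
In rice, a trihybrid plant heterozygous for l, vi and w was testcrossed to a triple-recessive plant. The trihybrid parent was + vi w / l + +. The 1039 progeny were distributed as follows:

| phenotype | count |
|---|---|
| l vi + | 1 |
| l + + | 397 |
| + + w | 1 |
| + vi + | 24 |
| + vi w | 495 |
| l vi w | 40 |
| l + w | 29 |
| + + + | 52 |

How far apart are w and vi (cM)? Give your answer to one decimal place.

The two rarest classes, + + w and l vi +, are the double crossovers. Comparing them with the parentals, only the vi allele has switched, so vi is the middle locus and the order is w – vi – l.
Crossovers in the w–vi interval produce the single-crossover classes + vi + and l + w (24 + 29 = 53) plus the double crossovers (2).
RF(w–vi) = (53 + 2) / 1039 = 55/1039 = 0.0529 → 5.3 cM.

5.3 cM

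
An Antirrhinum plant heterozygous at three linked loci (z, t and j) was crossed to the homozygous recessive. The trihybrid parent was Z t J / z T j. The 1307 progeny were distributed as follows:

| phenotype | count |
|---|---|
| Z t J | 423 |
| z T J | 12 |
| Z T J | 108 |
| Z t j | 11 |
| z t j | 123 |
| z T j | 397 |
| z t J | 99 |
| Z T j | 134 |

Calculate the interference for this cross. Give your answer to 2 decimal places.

The two rarest classes, Z t j and z T J, are the double crossovers. Comparing them with the parentals, only the j allele has switched, so j is the middle locus and the order is z – j – t.
z–j: (233 + 23)/1307 = 0.1959; j–t: (231 + 23)/1307 = 0.1943.
Expected DCO frequency = 0.1959 × 0.1943 ≈ 0.03806; observed = 23/1307 ≈ 0.01760.
Coefficient of coincidence = 0.01760/0.03806 ≈ 0.46; interference = 1 − 0.46 = 0.54.

0.54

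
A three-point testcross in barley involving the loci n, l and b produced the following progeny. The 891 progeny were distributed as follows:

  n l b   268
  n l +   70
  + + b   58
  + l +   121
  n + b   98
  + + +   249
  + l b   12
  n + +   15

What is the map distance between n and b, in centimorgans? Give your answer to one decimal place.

The two most frequent reciprocal classes, + + + and n l b, are the parental types, so the F1 was + + + / n l b.
The two rarest classes, n + + and + l b, are the double crossovers. Comparing them with the parentals, only the n allele has switched, so n is the middle locus and the order is b – n – l.
Crossovers in the b–n interval produce the single-crossover classes + + b and n l + (58 + 70 = 128) plus the double crossovers (27).
RF(b–n) = (128 + 27) / 891 = 155/891 = 0.1740 → 17.4 centimorgans.

17.4 centimorgans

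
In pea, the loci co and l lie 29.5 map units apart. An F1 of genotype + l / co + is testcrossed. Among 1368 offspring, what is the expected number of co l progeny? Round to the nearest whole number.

202

A map distance of 29.5 map units corresponds to a recombination frequency of 0.295.
The F1 is + l / co +, so co l is a recombinant gamete class with expected frequency r/2 = 0.295/2 = 0.1475.
Expected number = 0.1475 × 1368 = 201.78 ≈ 202.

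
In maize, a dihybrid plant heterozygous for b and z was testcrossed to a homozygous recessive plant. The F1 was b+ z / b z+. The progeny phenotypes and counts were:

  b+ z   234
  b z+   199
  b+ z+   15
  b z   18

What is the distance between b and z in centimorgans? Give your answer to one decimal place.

7.1 centimorgans

The recombinant classes are b+ z+ and b z: 15 + 18 = 33.
Recombination frequency = 33/466 = 0.0708 ≈ 7.1%, i.e. 7.1 centimorgans.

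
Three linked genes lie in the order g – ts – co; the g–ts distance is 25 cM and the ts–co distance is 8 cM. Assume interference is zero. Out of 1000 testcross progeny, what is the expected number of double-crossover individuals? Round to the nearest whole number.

Map distances give recombination frequencies of 0.250 and 0.080 for the two intervals.
With no interference, expected double-crossover frequency = 0.250 × 0.080 = 0.02000.
Expected number = 0.02000 × 1000 = 20.00 ≈ 20.

20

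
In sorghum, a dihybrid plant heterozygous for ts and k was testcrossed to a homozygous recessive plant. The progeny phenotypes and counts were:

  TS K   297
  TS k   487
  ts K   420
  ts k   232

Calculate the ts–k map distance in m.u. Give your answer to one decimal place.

36.8 m.u.

The two most frequent classes, TS k (487) and ts K (420), are the parental types, so the F1 was TS k / ts K.
The recombinant classes are TS K and ts k: 297 + 232 = 529.
Recombination frequency = 529/1436 = 0.3684 ≈ 36.8%, i.e. 36.8 m.u.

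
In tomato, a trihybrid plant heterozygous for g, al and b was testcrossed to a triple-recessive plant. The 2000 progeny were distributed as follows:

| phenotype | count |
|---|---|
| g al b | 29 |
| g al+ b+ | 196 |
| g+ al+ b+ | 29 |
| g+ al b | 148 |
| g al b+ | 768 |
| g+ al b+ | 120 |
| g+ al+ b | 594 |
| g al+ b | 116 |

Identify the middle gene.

b

The two most frequent reciprocal classes, g al b+ and g+ al+ b, are the parental types, so the F1 was g al b+ / g+ al+ b.
The two rarest classes, g al b and g+ al+ b+, are the double crossovers. Comparing them with the parentals, only the b allele has switched, so b is the middle locus and the order is g – b – al.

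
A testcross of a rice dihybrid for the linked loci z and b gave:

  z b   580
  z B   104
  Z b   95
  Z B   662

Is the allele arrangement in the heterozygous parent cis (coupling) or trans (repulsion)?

cis

The two most frequent classes are Z B (662) and z b (580); these are the parental (non-recombinant) types.
So the F1 carried Z B on one chromosome and z b on the other — the recessive alleles are on the same chromosome (cis / coupling).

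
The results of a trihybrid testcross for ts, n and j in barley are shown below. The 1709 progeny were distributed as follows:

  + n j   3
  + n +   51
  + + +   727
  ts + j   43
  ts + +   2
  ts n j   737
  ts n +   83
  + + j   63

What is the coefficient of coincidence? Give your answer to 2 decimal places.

0.57

The two most frequent reciprocal classes, + + + and ts n j, are the parental types, so the F1 was + + + / ts n j.
The two rarest classes, ts + + and + n j, are the double crossovers. Comparing them with the parentals, only the ts allele has switched, so ts is the middle locus and the order is j – ts – n.
j–ts: (146 + 5)/1709 = 0.0884; ts–n: (94 + 5)/1709 = 0.0579.
Expected DCO frequency = 0.0884 × 0.0579 ≈ 0.00512; observed = 5/1709 ≈ 0.00293.
Coefficient of coincidence = 0.00293/0.00512 ≈ 0.57.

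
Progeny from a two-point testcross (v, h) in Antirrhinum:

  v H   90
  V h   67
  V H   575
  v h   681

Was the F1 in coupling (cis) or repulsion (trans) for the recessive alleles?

The two most frequent classes are V H (575) and v h (681); these are the parental (non-recombinant) types.
So the F1 carried V H on one chromosome and v h on the other — the recessive alleles are on the same chromosome (cis / coupling).

cis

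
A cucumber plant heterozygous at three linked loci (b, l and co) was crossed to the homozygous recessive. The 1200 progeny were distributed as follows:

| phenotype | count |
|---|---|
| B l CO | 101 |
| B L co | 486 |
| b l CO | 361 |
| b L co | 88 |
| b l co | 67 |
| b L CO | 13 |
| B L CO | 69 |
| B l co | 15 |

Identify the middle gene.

l

The two most frequent reciprocal classes, b l CO and B L co, are the parental types, so the F1 was b l CO / B L co.
The two rarest classes, b L CO and B l co, are the double crossovers. Comparing them with the parentals, only the l allele has switched, so l is the middle locus and the order is b – l – co.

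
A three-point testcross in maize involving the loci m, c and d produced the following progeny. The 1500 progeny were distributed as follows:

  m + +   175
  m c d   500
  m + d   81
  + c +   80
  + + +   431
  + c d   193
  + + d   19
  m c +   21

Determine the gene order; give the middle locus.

The two most frequent reciprocal classes, m c d and + + +, are the parental types, so the F1 was m c d / + + +.
The two rarest classes, m c + and + + d, are the double crossovers. Comparing them with the parentals, only the d allele has switched, so d is the middle locus and the order is c – d – m.

d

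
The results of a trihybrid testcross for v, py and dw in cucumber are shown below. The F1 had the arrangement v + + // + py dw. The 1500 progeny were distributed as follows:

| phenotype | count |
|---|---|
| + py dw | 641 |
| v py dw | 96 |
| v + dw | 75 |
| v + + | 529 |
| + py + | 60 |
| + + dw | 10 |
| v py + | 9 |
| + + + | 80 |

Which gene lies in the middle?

py

The two rarest classes, v py + and + + dw, are the double crossovers. Comparing them with the parentals, only the py allele has switched, so py is the middle locus and the order is v – py – dw.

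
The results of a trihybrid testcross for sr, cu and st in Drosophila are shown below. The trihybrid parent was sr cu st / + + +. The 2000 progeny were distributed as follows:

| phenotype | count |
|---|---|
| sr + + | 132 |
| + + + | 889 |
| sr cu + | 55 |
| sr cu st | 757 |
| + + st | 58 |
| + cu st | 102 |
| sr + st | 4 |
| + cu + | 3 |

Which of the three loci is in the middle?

The two rarest classes, sr + st and + cu +, are the double crossovers. Comparing them with the parentals, only the cu allele has switched, so cu is the middle locus and the order is sr – cu – st.

cu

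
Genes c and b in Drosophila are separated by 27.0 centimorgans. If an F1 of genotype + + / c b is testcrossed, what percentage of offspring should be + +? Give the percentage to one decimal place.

A map distance of 27.0 centimorgans corresponds to a recombination frequency of 0.270.
The F1 is + + / c b, so + + is a parental gamete class with expected frequency (1 − r)/2 = 0.730/2 = 0.3650.
That is 0.3650 = 36.5% of the progeny.

36.5%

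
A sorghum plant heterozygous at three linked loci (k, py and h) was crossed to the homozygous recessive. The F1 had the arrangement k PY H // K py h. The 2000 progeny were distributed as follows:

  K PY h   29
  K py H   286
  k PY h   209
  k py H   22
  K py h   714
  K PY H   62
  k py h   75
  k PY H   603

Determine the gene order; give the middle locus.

py

The two rarest classes, k py H and K PY h, are the double crossovers. Comparing them with the parentals, only the py allele has switched, so py is the middle locus and the order is k – py – h.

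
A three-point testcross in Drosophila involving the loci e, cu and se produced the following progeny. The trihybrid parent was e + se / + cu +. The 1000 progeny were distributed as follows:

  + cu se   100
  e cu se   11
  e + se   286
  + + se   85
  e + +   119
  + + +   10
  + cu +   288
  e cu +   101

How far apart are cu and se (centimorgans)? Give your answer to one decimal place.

The two rarest classes, e cu se and + + +, are the double crossovers. Comparing them with the parentals, only the cu allele has switched, so cu is the middle locus and the order is e – cu – se.
Crossovers in the cu–se interval produce the single-crossover classes e + + and + cu se (119 + 100 = 219) plus the double crossovers (21).
RF(cu–se) = (219 + 21) / 1000 = 240/1000 = 0.2400 → 24.0 centimorgans.

24.0 centimorgans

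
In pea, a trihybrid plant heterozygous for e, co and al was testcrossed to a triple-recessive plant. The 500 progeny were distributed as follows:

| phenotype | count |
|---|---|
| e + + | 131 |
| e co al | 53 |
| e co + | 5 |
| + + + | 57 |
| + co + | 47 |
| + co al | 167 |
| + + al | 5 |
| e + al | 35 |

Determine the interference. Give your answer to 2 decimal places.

0.55

The two most frequent reciprocal classes, e + + and + co al, are the parental types, so the F1 was e + + / + co al.
The two rarest classes, e co + and + + al, are the double crossovers. Comparing them with the parentals, only the co allele has switched, so co is the middle locus and the order is al – co – e.
al–co: (82 + 10)/500 = 0.1840; co–e: (110 + 10)/500 = 0.2400.
Expected DCO frequency = 0.1840 × 0.2400 ≈ 0.04416; observed = 10/500 ≈ 0.02000.
Coefficient of coincidence = 0.02000/0.04416 ≈ 0.45; interference = 1 − 0.45 = 0.55.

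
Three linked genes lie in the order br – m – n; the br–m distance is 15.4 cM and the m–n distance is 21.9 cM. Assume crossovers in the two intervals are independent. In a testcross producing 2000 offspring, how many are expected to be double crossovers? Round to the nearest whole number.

67

Map distances give recombination frequencies of 0.154 and 0.219 for the two intervals.
With no interference, expected double-crossover frequency = 0.154 × 0.219 = 0.03373.
Expected number = 0.03373 × 2000 = 67.45 ≈ 67.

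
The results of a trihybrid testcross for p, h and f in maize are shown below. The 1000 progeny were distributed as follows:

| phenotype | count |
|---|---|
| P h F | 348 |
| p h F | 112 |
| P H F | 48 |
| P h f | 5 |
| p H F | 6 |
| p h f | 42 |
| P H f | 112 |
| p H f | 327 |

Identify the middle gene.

The two most frequent reciprocal classes, P h F and p H f, are the parental types, so the F1 was P h F / p H f.
The two rarest classes, P h f and p H F, are the double crossovers. Comparing them with the parentals, only the f allele has switched, so f is the middle locus and the order is p – f – h.

f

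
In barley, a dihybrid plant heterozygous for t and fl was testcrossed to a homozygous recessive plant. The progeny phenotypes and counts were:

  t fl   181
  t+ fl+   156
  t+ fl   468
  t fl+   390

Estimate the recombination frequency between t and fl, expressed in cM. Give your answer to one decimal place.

The two most frequent classes, t+ fl (468) and t fl+ (390), are the parental types, so the F1 was t+ fl / t fl+.
The recombinant classes are t+ fl+ and t fl: 156 + 181 = 337.
Recombination frequency = 337/1195 = 0.2820 ≈ 28.2%, i.e. 28.2 cM.

28.2 cM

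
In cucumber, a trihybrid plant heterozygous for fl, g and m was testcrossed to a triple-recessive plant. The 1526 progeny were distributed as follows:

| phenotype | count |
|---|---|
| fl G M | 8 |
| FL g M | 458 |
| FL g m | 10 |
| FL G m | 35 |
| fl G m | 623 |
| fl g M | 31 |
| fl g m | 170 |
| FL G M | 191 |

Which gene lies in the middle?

The two most frequent reciprocal classes, fl G m and FL g M, are the parental types, so the F1 was fl G m / FL g M.
The two rarest classes, fl G M and FL g m, are the double crossovers. Comparing them with the parentals, only the m allele has switched, so m is the middle locus and the order is fl – m – g.

m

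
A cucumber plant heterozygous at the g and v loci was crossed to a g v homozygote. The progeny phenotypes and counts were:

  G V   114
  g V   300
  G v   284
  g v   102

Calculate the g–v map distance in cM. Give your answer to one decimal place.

27.0 cM

The two most frequent classes, G v (284) and g V (300), are the parental types, so the F1 was G v / g V.
The recombinant classes are G V and g v: 114 + 102 = 216.
Recombination frequency = 216/800 = 0.2700 ≈ 27.0%, i.e. 27.0 cM.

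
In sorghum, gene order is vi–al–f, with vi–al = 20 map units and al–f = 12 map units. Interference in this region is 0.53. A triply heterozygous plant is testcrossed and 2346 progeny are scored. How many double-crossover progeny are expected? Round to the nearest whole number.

Map distances give recombination frequencies of 0.200 and 0.120 for the two intervals.
With interference 0.53 (so coincidence = 0.47), expected double-crossover frequency = 0.200 × 0.120 × 0.47 = 0.01128.
Expected number = 0.01128 × 2346 = 26.46 ≈ 26.

26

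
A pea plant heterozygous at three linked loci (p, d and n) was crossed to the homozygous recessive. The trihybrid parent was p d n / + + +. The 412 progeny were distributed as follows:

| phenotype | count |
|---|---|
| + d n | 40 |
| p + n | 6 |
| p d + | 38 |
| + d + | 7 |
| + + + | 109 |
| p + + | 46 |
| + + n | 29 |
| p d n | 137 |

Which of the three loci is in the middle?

d

The two rarest classes, p + n and + d +, are the double crossovers. Comparing them with the parentals, only the d allele has switched, so d is the middle locus and the order is n – d – p.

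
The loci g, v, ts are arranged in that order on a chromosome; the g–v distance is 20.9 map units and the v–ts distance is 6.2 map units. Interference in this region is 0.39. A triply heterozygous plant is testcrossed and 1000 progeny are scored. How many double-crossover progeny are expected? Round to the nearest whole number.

Map distances give recombination frequencies of 0.209 and 0.062 for the two intervals.
With interference 0.39 (so coincidence = 0.61), expected double-crossover frequency = 0.209 × 0.062 × 0.61 = 0.00790.
Expected number = 0.00790 × 1000 = 7.90 ≈ 8.

8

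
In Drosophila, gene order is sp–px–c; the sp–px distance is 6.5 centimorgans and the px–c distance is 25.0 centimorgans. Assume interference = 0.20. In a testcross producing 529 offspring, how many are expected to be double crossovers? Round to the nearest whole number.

Map distances give recombination frequencies of 0.065 and 0.250 for the two intervals.
With interference 0.20 (so coincidence = 0.80), expected double-crossover frequency = 0.065 × 0.250 × 0.80 = 0.01300.
Expected number = 0.01300 × 529 = 6.88 ≈ 7.

7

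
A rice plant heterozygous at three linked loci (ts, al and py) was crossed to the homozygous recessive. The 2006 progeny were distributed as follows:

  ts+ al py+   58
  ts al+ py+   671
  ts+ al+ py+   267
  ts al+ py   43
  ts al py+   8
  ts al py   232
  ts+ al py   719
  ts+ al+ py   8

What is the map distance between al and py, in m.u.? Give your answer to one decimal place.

The two most frequent reciprocal classes, ts al+ py+ and ts+ al py, are the parental types, so the F1 was ts al+ py+ / ts+ al py.
The two rarest classes, ts al py+ and ts+ al+ py, are the double crossovers. Comparing them with the parentals, only the al allele has switched, so al is the middle locus and the order is py – al – ts.
Crossovers in the py–al interval produce the single-crossover classes ts al+ py and ts+ al py+ (43 + 58 = 101) plus the double crossovers (16).
RF(py–al) = (101 + 16) / 2006 = 117/2006 = 0.0583 → 5.8 m.u.

5.8 m.u.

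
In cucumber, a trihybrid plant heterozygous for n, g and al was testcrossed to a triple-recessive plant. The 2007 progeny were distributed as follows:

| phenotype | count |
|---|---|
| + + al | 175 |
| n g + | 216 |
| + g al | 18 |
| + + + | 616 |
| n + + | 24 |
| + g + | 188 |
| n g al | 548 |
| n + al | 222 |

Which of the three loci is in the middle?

The two most frequent reciprocal classes, n g al and + + +, are the parental types, so the F1 was n g al / + + +.
The two rarest classes, + g al and n + +, are the double crossovers. Comparing them with the parentals, only the n allele has switched, so n is the middle locus and the order is g – n – al.

n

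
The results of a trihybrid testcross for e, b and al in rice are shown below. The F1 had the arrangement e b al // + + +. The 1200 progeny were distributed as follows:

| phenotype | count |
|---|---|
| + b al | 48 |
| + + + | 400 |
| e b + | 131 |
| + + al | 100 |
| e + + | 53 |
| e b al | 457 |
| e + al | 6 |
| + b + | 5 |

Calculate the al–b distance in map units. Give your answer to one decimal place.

20.2 map units

The two rarest classes, e + al and + b +, are the double crossovers. Comparing them with the parentals, only the b allele has switched, so b is the middle locus and the order is al – b – e.
Crossovers in the al–b interval produce the single-crossover classes e b + and + + al (131 + 100 = 231) plus the double crossovers (11).
RF(al–b) = (231 + 11) / 1200 = 242/1200 = 0.2017 → 20.2 map units.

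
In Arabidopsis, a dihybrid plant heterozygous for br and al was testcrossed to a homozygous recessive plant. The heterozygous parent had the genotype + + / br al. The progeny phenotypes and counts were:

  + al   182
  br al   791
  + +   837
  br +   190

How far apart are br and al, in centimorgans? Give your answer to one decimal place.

18.6 centimorgans

The recombinant classes are + al and br +: 182 + 190 = 372.
Recombination frequency = 372/2000 = 0.1860 ≈ 18.6%, i.e. 18.6 centimorgans.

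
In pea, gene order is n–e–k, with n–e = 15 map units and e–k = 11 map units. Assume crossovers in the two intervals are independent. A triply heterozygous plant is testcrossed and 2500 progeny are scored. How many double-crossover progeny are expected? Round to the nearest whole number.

41

Map distances give recombination frequencies of 0.150 and 0.110 for the two intervals.
With no interference, expected double-crossover frequency = 0.150 × 0.110 = 0.01650.
Expected number = 0.01650 × 2500 = 41.25 ≈ 41.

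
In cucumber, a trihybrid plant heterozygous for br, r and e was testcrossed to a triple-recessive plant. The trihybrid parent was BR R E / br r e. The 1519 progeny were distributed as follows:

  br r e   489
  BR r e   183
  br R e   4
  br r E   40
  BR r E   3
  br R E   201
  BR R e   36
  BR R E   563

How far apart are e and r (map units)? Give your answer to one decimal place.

The two rarest classes, BR r E and br R e, are the double crossovers. Comparing them with the parentals, only the r allele has switched, so r is the middle locus and the order is br – r – e.
Crossovers in the r–e interval produce the single-crossover classes BR R e and br r E (36 + 40 = 76) plus the double crossovers (7).
RF(r–e) = (76 + 7) / 1519 = 83/1519 = 0.0546 → 5.5 map units.

5.5 map units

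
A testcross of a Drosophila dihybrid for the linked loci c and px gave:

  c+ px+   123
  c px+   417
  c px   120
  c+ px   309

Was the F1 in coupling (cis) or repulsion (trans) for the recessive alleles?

trans

The two most frequent classes are c+ px (309) and c px+ (417); these are the parental (non-recombinant) types.
So the F1 carried c+ px on one chromosome and c px+ on the other — the recessive alleles are on opposite chromosomes (trans / repulsion).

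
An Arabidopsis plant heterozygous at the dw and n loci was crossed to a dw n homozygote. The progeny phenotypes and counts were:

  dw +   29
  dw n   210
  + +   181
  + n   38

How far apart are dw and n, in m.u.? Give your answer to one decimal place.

14.6 m.u.

The two most frequent classes, + + (181) and dw n (210), are the parental types, so the F1 was + + / dw n.
The recombinant classes are + n and dw +: 38 + 29 = 67.
Recombination frequency = 67/458 = 0.1463 ≈ 14.6%, i.e. 14.6 m.u.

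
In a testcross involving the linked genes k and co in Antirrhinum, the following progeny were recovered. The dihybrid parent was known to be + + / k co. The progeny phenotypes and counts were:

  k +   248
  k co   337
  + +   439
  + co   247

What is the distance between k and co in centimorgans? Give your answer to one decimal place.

38.9 centimorgans

The recombinant classes are + co and k +: 247 + 248 = 495.
Recombination frequency = 495/1271 = 0.3895 ≈ 38.9%, i.e. 38.9 centimorgans.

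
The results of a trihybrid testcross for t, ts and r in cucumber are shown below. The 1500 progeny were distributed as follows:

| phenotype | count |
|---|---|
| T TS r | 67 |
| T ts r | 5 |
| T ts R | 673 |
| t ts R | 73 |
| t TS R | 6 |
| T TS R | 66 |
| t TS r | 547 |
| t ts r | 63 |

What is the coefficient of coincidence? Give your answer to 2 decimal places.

The two most frequent reciprocal classes, t TS r and T ts R, are the parental types, so the F1 was t TS r / T ts R.
The two rarest classes, t TS R and T ts r, are the double crossovers. Comparing them with the parentals, only the r allele has switched, so r is the middle locus and the order is t – r – ts.
t–r: (140 + 11)/1500 = 0.1007; r–ts: (129 + 11)/1500 = 0.0933.
Expected DCO frequency = 0.1007 × 0.0933 ≈ 0.00940; observed = 11/1500 ≈ 0.00733.
Coefficient of coincidence = 0.00733/0.00940 ≈ 0.78.

0.78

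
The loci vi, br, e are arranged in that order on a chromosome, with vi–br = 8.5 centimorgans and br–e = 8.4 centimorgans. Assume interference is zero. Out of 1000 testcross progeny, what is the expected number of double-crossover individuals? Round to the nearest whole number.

Map distances give recombination frequencies of 0.085 and 0.084 for the two intervals.
With no interference, expected double-crossover frequency = 0.085 × 0.084 = 0.00714.
Expected number = 0.00714 × 1000 = 7.14 ≈ 7.

7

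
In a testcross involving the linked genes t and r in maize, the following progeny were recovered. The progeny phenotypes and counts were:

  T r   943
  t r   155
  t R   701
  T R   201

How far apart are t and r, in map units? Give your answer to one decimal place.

The two most frequent classes, T r (943) and t R (701), are the parental types, so the F1 was T r / t R.
The recombinant classes are T R and t r: 201 + 155 = 356.
Recombination frequency = 356/2000 = 0.1780 ≈ 17.8%, i.e. 17.8 map units.

17.8 map units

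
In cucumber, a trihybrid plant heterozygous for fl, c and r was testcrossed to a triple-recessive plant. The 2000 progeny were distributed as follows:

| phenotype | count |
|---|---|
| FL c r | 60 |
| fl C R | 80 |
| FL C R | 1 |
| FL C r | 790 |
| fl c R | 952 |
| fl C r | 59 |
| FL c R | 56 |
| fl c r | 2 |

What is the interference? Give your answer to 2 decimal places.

The two most frequent reciprocal classes, fl c R and FL C r, are the parental types, so the F1 was fl c R / FL C r.
The two rarest classes, fl c r and FL C R, are the double crossovers. Comparing them with the parentals, only the r allele has switched, so r is the middle locus and the order is fl – r – c.
fl–r: (115 + 3)/2000 = 0.0590; r–c: (140 + 3)/2000 = 0.0715.
Expected DCO frequency = 0.0590 × 0.0715 ≈ 0.00422; observed = 3/2000 ≈ 0.00150.
Coefficient of coincidence = 0.00150/0.00422 ≈ 0.36; interference = 1 − 0.36 = 0.64.

0.64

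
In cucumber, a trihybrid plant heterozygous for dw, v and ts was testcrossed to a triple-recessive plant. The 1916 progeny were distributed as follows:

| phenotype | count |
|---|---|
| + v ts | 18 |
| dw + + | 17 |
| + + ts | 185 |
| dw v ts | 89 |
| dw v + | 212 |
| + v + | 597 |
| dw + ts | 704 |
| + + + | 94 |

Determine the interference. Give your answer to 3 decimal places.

The two most frequent reciprocal classes, dw + ts and + v +, are the parental types, so the F1 was dw + ts / + v +.
The two rarest classes, dw + + and + v ts, are the double crossovers. Comparing them with the parentals, only the ts allele has switched, so ts is the middle locus and the order is v – ts – dw.
v–ts: (183 + 35)/1916 = 0.1138; ts–dw: (397 + 35)/1916 = 0.2255.
Expected DCO frequency = 0.1138 × 0.2255 ≈ 0.02566; observed = 35/1916 ≈ 0.01827.
Coefficient of coincidence = 0.01827/0.02566 ≈ 0.712; interference = 1 − 0.712 = 0.288.

0.288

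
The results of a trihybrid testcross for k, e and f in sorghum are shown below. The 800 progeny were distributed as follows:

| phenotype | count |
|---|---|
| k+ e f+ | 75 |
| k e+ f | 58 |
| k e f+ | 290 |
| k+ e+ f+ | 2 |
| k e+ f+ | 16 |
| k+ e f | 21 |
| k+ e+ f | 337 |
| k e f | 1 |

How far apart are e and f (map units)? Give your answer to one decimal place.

5.0 map units

The two most frequent reciprocal classes, k e f+ and k+ e+ f, are the parental types, so the F1 was k e f+ / k+ e+ f.
The two rarest classes, k e f and k+ e+ f+, are the double crossovers. Comparing them with the parentals, only the f allele has switched, so f is the middle locus and the order is k – f – e.
Crossovers in the f–e interval produce the single-crossover classes k e+ f+ and k+ e f (16 + 21 = 37) plus the double crossovers (3).
RF(f–e) = (37 + 3) / 800 = 40/800 = 0.0500 → 5.0 map units.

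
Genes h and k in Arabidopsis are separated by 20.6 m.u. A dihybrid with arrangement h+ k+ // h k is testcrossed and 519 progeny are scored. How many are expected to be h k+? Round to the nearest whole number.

A map distance of 20.6 m.u. corresponds to a recombination frequency of 0.206.
The F1 is h+ k+ / h k, so h k+ is a recombinant gamete class with expected frequency r/2 = 0.206/2 = 0.1030.
Expected number = 0.1030 × 519 = 53.46 ≈ 53.

53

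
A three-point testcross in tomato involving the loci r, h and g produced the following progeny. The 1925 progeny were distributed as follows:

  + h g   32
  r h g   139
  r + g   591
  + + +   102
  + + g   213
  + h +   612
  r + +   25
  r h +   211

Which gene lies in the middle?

The two most frequent reciprocal classes, r + g and + h +, are the parental types, so the F1 was r + g / + h +.
The two rarest classes, r + + and + h g, are the double crossovers. Comparing them with the parentals, only the g allele has switched, so g is the middle locus and the order is r – g – h.

g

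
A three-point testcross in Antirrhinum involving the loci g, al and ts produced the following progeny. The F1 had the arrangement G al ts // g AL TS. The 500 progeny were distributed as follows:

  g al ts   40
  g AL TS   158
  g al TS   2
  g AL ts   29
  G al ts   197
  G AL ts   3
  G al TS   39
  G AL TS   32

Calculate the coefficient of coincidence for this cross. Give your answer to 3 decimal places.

0.445

The two rarest classes, G AL ts and g al TS, are the double crossovers. Comparing them with the parentals, only the al allele has switched, so al is the middle locus and the order is g – al – ts.
g–al: (72 + 5)/500 = 0.1540; al–ts: (68 + 5)/500 = 0.1460.
Expected DCO frequency = 0.1540 × 0.1460 ≈ 0.02248; observed = 5/500 ≈ 0.01000.
Coefficient of coincidence = 0.01000/0.02248 ≈ 0.445.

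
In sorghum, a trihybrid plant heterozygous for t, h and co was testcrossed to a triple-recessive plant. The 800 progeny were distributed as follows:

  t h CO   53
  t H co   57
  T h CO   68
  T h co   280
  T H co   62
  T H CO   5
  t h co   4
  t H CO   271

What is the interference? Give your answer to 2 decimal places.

0.57

The two most frequent reciprocal classes, T h co and t H CO, are the parental types, so the F1 was T h co / t H CO.
The two rarest classes, t h co and T H CO, are the double crossovers. Comparing them with the parentals, only the t allele has switched, so t is the middle locus and the order is co – t – h.
co–t: (125 + 9)/800 = 0.1675; t–h: (115 + 9)/800 = 0.1550.
Expected DCO frequency = 0.1675 × 0.1550 ≈ 0.02596; observed = 9/800 ≈ 0.01125.
Coefficient of coincidence = 0.01125/0.02596 ≈ 0.43; interference = 1 − 0.43 = 0.57.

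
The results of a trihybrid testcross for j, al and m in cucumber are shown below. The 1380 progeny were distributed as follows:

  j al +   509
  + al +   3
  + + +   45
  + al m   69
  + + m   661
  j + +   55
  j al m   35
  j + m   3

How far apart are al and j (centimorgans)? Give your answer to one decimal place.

The two most frequent reciprocal classes, j al + and + + m, are the parental types, so the F1 was j al + / + + m.
The two rarest classes, + al + and j + m, are the double crossovers. Comparing them with the parentals, only the j allele has switched, so j is the middle locus and the order is m – j – al.
Crossovers in the j–al interval produce the single-crossover classes j + + and + al m (55 + 69 = 124) plus the double crossovers (6).
RF(j–al) = (124 + 6) / 1380 = 130/1380 = 0.0942 → 9.4 centimorgans.

9.4 centimorgans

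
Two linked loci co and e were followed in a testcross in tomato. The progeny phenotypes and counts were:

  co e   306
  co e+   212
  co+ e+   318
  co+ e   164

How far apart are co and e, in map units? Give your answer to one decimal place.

37.6 map units

The two most frequent classes, co+ e+ (318) and co e (306), are the parental types, so the F1 was co+ e+ / co e.
The recombinant classes are co+ e and co e+: 164 + 212 = 376.
Recombination frequency = 376/1000 = 0.3760 ≈ 37.6%, i.e. 37.6 map units.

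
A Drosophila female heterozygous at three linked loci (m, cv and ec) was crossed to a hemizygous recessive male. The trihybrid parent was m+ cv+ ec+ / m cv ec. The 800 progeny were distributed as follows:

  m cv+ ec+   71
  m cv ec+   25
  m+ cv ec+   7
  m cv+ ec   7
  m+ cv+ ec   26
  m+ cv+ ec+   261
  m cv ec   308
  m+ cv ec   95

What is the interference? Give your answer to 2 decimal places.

0.04

The two rarest classes, m+ cv ec+ and m cv+ ec, are the double crossovers. Comparing them with the parentals, only the cv allele has switched, so cv is the middle locus and the order is m – cv – ec.
m–cv: (166 + 14)/800 = 0.2250; cv–ec: (51 + 14)/800 = 0.0813.
Expected DCO frequency = 0.2250 × 0.0813 ≈ 0.01829; observed = 14/800 ≈ 0.01750.
Coefficient of coincidence = 0.01750/0.01829 ≈ 0.96; interference = 1 − 0.96 = 0.04.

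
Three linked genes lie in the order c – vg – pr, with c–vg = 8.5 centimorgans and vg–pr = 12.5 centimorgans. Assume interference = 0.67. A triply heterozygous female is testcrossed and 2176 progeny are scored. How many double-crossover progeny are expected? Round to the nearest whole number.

Map distances give recombination frequencies of 0.085 and 0.125 for the two intervals.
With interference 0.67 (so coincidence = 0.33), expected double-crossover frequency = 0.085 × 0.125 × 0.33 = 0.00351.
Expected number = 0.00351 × 2176 = 7.63 ≈ 8.

8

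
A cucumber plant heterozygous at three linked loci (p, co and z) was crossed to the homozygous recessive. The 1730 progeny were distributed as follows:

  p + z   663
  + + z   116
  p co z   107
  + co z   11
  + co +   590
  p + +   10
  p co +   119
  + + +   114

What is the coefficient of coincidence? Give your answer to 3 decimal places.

The two most frequent reciprocal classes, + co + and p + z, are the parental types, so the F1 was + co + / p + z.
The two rarest classes, + co z and p + +, are the double crossovers. Comparing them with the parentals, only the z allele has switched, so z is the middle locus and the order is p – z – co.
p–z: (235 + 21)/1730 = 0.1480; z–co: (221 + 21)/1730 = 0.1399.
Expected DCO frequency = 0.1480 × 0.1399 ≈ 0.02071; observed = 21/1730 ≈ 0.01214.
Coefficient of coincidence = 0.01214/0.02071 ≈ 0.586.

0.586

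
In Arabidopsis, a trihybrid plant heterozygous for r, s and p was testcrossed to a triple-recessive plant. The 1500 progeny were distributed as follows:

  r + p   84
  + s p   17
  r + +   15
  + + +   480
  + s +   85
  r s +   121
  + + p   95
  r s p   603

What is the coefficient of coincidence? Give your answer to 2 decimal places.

0.96

The two most frequent reciprocal classes, r s p and + + +, are the parental types, so the F1 was r s p / + + +.
The two rarest classes, + s p and r + +, are the double crossovers. Comparing them with the parentals, only the r allele has switched, so r is the middle locus and the order is s – r – p.
s–r: (169 + 32)/1500 = 0.1340; r–p: (216 + 32)/1500 = 0.1653.
Expected DCO frequency = 0.1340 × 0.1653 ≈ 0.02215; observed = 32/1500 ≈ 0.02133.
Coefficient of coincidence = 0.02133/0.02215 ≈ 0.96.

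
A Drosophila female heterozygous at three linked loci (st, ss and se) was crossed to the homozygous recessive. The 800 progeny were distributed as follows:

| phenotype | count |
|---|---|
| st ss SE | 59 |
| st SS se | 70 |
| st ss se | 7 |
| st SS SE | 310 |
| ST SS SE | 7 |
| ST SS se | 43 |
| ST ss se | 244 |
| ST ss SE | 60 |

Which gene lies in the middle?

st

The two most frequent reciprocal classes, st SS SE and ST ss se, are the parental types, so the F1 was st SS SE / ST ss se.
The two rarest classes, ST SS SE and st ss se, are the double crossovers. Comparing them with the parentals, only the st allele has switched, so st is the middle locus and the order is se – st – ss.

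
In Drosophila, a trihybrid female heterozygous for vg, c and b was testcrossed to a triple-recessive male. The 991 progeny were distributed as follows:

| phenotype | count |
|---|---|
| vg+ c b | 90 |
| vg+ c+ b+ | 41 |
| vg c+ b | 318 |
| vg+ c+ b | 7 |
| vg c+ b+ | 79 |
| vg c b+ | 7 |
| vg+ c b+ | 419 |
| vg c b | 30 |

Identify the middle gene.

vg

The two most frequent reciprocal classes, vg c+ b and vg+ c b+, are the parental types, so the F1 was vg c+ b / vg+ c b+.
The two rarest classes, vg+ c+ b and vg c b+, are the double crossovers. Comparing them with the parentals, only the vg allele has switched, so vg is the middle locus and the order is c – vg – b.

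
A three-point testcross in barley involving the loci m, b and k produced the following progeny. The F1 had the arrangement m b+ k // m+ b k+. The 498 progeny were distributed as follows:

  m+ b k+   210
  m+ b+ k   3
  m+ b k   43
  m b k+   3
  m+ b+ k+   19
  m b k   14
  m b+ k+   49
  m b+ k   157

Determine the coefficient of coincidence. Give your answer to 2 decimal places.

The two rarest classes, m+ b+ k and m b k+, are the double crossovers. Comparing them with the parentals, only the m allele has switched, so m is the middle locus and the order is k – m – b.
k–m: (92 + 6)/498 = 0.1968; m–b: (33 + 6)/498 = 0.0783.
Expected DCO frequency = 0.1968 × 0.0783 ≈ 0.01541; observed = 6/498 ≈ 0.01205.
Coefficient of coincidence = 0.01205/0.01541 ≈ 0.78.

0.78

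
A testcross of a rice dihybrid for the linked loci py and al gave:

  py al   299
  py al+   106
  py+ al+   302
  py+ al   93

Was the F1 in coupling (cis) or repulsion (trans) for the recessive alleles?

cis

The two most frequent classes are py+ al+ (302) and py al (299); these are the parental (non-recombinant) types.
So the F1 carried py+ al+ on one chromosome and py al on the other — the recessive alleles are on the same chromosome (cis / coupling).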